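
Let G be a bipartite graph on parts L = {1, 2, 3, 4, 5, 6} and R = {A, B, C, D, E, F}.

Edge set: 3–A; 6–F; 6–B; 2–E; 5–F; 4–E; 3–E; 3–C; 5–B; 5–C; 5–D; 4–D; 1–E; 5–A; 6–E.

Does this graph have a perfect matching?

The set {1, 2} has only 1 neighbour ({E}), so by Hall's theorem at most 5 of the 6 left vertices can be matched.
Hence no matching covers every left vertex.

No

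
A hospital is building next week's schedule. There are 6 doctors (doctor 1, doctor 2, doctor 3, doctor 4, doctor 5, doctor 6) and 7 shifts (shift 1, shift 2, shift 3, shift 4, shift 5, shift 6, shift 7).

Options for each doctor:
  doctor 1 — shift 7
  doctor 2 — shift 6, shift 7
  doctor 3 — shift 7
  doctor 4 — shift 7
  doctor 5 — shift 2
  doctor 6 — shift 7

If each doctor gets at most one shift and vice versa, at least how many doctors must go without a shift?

A valid assignment of size 3: doctor 1→shift 7, doctor 2→shift 6, doctor 5→shift 2.
The set {doctor 1, doctor 3, doctor 4, doctor 6} has only 1 neighbour ({shift 7}), so by Hall's theorem at most 3 of the 6 doctors can be matched.
That matches 3 of the 6, leaving 3 unmatched; no matching can do better.

3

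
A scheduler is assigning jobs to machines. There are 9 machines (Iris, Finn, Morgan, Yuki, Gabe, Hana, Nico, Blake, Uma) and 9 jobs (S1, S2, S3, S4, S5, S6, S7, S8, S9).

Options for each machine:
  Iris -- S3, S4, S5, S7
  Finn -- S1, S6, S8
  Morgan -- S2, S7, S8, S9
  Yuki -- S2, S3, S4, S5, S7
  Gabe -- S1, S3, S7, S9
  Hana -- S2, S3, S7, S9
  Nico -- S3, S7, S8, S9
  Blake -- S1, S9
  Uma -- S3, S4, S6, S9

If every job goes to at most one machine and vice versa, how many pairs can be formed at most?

9

A valid assignment of size 9: Iris–S5, Finn–S6, Morgan–S8, Yuki–S2, Gabe–S9, Hana–S7, Nico–S3, Blake–S1, Uma–S4.
This saturates every machine, so 9 is the maximum.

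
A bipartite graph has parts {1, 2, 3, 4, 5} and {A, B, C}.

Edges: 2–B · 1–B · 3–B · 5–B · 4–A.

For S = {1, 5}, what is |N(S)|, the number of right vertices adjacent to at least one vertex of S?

1

The union of neighbours of {1, 5} is {B}, which has 1 element.
Since |N(S)| = 1 < |S| = 2, Hall's condition fails for this subset.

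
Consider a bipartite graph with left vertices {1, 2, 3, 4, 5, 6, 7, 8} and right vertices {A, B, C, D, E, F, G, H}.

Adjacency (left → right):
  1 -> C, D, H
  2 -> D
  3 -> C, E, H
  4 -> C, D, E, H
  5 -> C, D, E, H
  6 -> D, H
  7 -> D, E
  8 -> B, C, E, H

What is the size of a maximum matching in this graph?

For example, pair 1–H, 2–D, 3–C, 4–E, 8–B.
The set {1, 2, 3, 4, 5, 6, 7} has only 4 neighbours ({C, D, E, H}), so by Hall's theorem at most 5 of the 8 left vertices can be matched.

5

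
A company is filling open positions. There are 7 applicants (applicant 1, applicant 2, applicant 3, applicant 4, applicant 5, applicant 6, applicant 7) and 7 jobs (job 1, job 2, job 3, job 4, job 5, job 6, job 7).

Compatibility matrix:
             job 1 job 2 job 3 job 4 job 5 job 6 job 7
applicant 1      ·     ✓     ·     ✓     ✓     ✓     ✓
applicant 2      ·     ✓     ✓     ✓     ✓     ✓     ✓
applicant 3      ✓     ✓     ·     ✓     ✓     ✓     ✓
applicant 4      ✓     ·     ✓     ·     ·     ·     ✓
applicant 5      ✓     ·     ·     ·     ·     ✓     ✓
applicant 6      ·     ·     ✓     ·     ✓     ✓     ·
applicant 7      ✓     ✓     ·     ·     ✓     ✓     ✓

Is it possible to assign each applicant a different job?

Yes

A valid assignment of size 7: applicant 1→job 2, applicant 2→job 4, applicant 3→job 7, applicant 4→job 1, applicant 5→job 6, applicant 6→job 3, applicant 7→job 5.
Every applicant is matched, so this is a perfect matching.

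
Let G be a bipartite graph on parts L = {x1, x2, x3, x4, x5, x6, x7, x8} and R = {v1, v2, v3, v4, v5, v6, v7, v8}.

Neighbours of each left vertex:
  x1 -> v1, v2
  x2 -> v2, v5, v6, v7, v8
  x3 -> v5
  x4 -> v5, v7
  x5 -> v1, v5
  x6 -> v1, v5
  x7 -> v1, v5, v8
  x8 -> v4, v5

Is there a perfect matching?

No

The set {x3, x5, x6} has only 2 neighbours ({v1, v5}), so by Hall's theorem at most 7 of the 8 left vertices can be matched.
Hence no matching covers every left vertex.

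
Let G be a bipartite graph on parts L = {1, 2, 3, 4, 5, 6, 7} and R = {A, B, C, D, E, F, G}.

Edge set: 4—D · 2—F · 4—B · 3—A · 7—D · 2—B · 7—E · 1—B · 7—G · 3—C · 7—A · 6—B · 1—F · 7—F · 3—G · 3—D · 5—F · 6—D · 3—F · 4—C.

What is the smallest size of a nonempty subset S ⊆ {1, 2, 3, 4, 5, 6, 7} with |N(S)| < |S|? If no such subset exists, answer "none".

3

Take S = {1, 2, 5}. Its neighbourhood is {B, F}, so |N(S)| = 2 < |S| = 3.
Every subset of size less than 3 has at least as many neighbours as members, so 3 is the minimum.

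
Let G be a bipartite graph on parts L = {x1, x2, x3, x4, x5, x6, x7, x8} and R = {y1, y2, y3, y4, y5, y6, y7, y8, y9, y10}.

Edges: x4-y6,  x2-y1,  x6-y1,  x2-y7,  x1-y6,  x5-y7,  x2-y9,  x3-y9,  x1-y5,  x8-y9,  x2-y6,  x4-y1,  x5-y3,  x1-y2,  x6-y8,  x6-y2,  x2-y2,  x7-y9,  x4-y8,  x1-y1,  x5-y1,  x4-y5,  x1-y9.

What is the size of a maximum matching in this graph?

A valid assignment of size 6: x1-y2, x2-y7, x3-y9, x4-y6, x5-y3, x6-y1.
The set {x3, x7, x8} has only 1 neighbour ({y9}), so by Hall's theorem at most 6 of the 8 left vertices can be matched.

6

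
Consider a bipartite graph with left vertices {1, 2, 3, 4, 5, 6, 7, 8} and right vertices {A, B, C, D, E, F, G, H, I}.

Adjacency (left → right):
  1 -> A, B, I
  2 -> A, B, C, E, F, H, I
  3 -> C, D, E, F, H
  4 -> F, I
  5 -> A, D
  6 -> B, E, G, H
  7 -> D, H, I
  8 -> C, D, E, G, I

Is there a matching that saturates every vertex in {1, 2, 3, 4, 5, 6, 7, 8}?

One maximum matching: 1–I, 2–E, 3–H, 4–F, 5–A, 6–B, 7–D, 8–G.
All 8 left vertices are covered.

Yes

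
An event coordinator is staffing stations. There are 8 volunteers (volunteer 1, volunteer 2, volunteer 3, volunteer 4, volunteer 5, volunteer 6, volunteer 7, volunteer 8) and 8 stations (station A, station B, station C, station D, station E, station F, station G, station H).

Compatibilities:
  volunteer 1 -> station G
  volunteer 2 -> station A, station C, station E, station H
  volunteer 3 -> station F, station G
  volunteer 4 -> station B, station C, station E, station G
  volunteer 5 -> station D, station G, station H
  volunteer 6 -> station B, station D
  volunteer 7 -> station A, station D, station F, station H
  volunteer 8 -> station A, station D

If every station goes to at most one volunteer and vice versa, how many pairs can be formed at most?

8

A valid assignment of size 8: volunteer 1–station G, volunteer 2–station C, volunteer 3–station F, volunteer 4–station E, volunteer 5–station D, volunteer 6–station B, volunteer 7–station H, volunteer 8–station A.
All 8 volunteers are matched, so no larger matching exists.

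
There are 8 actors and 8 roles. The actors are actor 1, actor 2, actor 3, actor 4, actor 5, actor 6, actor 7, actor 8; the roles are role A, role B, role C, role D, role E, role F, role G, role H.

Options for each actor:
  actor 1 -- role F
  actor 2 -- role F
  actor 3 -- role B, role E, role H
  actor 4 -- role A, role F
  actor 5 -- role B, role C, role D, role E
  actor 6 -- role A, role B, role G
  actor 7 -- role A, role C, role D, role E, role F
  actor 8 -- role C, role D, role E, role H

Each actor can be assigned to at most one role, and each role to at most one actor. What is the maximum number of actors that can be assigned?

7

One maximum matching: actor 1→role F, actor 3→role H, actor 4→role A, actor 5→role E, actor 6→role B, actor 7→role C, actor 8→role D.
The set {actor 1, actor 2} has only 1 neighbour ({role F}), so by Hall's theorem at most 7 of the 8 actors can be matched.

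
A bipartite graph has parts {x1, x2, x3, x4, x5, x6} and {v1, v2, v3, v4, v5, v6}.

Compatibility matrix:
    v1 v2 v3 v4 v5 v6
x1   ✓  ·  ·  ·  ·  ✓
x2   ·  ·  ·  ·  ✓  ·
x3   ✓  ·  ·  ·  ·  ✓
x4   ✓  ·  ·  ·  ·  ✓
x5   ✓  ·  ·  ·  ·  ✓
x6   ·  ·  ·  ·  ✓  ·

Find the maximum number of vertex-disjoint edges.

For example, pair x1-v1, x2-v5, x3-v6.
The set {x1, x2, x3, x4, x5, x6} has only 3 neighbours ({v1, v5, v6}), so by Hall's theorem at most 3 of the 6 left vertices can be matched.

3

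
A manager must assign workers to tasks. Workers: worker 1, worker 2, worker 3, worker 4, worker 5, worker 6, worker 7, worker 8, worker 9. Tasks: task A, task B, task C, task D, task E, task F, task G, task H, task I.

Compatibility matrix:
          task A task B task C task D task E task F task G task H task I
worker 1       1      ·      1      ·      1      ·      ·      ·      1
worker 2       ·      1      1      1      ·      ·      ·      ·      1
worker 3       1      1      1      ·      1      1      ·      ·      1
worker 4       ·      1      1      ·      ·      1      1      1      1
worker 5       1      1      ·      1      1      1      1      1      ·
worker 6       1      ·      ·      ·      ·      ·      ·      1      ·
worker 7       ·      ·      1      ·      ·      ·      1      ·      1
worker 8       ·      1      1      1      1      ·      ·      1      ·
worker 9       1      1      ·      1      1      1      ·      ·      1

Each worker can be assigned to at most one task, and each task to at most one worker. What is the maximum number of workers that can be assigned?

A valid assignment of size 9: worker 1-task E, worker 2-task B, worker 3-task F, worker 4-task I, worker 5-task D, worker 6-task H, worker 7-task G, worker 8-task C, worker 9-task A.
This saturates every worker, so 9 is the maximum.

9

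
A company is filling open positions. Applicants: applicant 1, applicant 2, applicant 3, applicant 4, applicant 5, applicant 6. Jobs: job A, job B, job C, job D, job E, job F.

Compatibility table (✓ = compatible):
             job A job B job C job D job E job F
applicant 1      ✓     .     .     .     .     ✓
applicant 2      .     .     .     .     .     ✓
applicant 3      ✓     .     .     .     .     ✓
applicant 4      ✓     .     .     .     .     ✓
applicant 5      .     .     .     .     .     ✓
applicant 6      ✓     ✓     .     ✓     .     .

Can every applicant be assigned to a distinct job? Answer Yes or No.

The set {applicant 1, applicant 2, applicant 3, applicant 4, applicant 5} has only 2 neighbours ({job A, job F}), so by Hall's theorem at most 3 of the 6 applicants can be matched.
Hence no matching covers every applicant.

No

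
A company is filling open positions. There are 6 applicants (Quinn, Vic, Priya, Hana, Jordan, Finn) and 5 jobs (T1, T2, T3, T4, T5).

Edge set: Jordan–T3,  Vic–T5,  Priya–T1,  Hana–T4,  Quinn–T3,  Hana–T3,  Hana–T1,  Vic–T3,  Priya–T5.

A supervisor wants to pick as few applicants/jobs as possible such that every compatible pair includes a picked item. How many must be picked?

{Vic, Priya, Hana, T3} is a vertex cover of size 4: every edge has an endpoint in this set.
No smaller cover exists because Quinn–T3, Vic–T5, Priya–T1, Hana–T4 is a matching of size 4, and a cover must include an endpoint of each of these disjoint edges (König's theorem).

4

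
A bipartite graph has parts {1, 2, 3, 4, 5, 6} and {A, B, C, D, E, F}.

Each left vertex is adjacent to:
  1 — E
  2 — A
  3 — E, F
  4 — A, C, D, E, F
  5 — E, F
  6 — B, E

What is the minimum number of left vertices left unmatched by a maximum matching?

For example, pair 1–E, 2–A, 3–F, 4–D, 6–B.
The set {1, 3, 5} has only 2 neighbours ({E, F}), so by Hall's theorem at most 5 of the 6 left vertices can be matched.
That matches 5 of the 6, leaving 1 unmatched; no matching can do better.

1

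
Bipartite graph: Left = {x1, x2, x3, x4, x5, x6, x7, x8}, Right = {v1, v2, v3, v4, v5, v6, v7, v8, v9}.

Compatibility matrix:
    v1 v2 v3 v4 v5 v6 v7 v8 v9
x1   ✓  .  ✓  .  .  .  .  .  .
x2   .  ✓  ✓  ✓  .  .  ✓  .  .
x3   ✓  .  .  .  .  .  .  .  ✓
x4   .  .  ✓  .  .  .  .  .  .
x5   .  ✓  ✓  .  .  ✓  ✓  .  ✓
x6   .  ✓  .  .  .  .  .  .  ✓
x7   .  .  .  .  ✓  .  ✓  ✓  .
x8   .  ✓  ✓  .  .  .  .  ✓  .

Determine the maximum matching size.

A valid assignment of size 8: x1–v1, x2–v4, x3–v9, x4–v3, x5–v6, x6–v2, x7–v7, x8–v8.
This saturates every left vertex, so 8 is the maximum.

8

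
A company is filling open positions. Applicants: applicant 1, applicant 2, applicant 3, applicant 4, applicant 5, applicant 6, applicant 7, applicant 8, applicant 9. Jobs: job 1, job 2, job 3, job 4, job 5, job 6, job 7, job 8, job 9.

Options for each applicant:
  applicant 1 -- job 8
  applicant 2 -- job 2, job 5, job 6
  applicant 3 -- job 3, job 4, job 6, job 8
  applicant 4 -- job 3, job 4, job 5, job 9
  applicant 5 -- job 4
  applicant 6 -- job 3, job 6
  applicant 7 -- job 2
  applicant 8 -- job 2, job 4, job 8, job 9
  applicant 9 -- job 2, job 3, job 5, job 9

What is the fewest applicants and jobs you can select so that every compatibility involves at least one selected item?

The 7 edges applicant 1–job 8, applicant 2–job 5, applicant 3–job 6, applicant 4–job 9, applicant 5–job 4, applicant 6–job 3, applicant 7–job 2 form a matching, so any vertex cover needs at least 7 vertices (one per matched edge).
Conversely {job 2, job 3, job 4, job 5, job 6, job 8, job 9} meets every edge and has exactly 7 vertices, so 7 is optimal.

7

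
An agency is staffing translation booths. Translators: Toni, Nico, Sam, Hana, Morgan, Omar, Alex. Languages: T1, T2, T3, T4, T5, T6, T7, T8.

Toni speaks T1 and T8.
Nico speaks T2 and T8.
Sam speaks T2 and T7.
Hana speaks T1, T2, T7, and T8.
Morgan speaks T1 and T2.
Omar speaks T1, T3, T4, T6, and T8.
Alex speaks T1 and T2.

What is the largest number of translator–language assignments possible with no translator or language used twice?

One maximum matching: Toni-T1, Nico-T8, Sam-T7, Hana-T2, Omar-T4.
The set {Toni, Nico, Sam, Hana, Morgan, Alex} has only 4 neighbours ({T1, T2, T7, T8}), so by Hall's theorem at most 5 of the 7 translators can be matched.

5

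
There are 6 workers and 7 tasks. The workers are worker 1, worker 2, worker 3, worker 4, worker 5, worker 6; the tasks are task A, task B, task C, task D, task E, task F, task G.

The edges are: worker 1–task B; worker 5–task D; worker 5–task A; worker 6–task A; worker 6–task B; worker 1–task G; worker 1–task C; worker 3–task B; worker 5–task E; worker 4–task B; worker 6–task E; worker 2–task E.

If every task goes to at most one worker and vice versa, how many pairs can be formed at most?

One maximum matching: worker 1-task G, worker 2-task E, worker 3-task B, worker 5-task D, worker 6-task A.
The set {worker 3, worker 4} has only 1 neighbour ({task B}), so by Hall's theorem at most 5 of the 6 workers can be matched.

5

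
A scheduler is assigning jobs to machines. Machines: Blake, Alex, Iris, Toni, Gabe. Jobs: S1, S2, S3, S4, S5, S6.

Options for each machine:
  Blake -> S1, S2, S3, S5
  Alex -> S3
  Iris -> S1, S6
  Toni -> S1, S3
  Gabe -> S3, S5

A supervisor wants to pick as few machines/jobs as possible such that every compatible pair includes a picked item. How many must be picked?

A maximum matching has 5 edges (e.g. Blake–S2, Alex–S3, Iris–S6, Toni–S1, Gabe–S5).
By König's theorem the minimum vertex cover has the same size. One such cover is {Blake, Alex, Iris, Toni, Gabe}.

5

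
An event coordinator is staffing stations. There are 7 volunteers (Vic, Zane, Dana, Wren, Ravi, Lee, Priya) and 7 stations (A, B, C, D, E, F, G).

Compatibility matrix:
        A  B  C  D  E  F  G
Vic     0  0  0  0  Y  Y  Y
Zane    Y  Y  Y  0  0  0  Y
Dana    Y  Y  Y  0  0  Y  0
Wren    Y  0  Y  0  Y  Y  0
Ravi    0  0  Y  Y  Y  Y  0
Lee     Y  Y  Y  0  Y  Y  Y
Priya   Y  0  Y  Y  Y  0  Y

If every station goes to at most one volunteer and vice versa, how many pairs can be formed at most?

7

A valid assignment of size 7: Vic–E, Zane–B, Dana–F, Wren–C, Ravi–D, Lee–A, Priya–G.
This saturates every volunteer, so 7 is the maximum.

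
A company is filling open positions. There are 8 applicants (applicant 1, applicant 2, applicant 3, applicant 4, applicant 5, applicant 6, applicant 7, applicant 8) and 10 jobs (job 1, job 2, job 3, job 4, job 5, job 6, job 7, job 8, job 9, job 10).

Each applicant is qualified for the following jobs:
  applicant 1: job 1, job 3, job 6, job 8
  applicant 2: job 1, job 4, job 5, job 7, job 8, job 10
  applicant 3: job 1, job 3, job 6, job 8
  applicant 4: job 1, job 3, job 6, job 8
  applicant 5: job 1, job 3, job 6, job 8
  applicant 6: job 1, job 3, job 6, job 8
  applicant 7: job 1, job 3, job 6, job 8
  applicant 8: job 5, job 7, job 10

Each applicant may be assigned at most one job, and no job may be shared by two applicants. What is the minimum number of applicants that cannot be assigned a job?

2

One maximum matching: applicant 1→job 8, applicant 2→job 5, applicant 3→job 6, applicant 4→job 1, applicant 5→job 3, applicant 8→job 7.
The set {applicant 1, applicant 3, applicant 4, applicant 5, applicant 6, applicant 7} has only 4 neighbours ({job 1, job 3, job 6, job 8}), so by Hall's theorem at most 6 of the 8 applicants can be matched.
That matches 6 of the 8, leaving 2 unmatched; no matching can do better.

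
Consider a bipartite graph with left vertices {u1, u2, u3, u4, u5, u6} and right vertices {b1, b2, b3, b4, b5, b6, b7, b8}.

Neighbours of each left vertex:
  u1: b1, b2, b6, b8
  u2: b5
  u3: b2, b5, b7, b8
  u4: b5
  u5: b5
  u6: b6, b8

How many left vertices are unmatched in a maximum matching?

One maximum matching: u1-b6, u2-b5, u3-b7, u6-b8.
The set {u2, u4, u5} has only 1 neighbour ({b5}), so by Hall's theorem at most 4 of the 6 left vertices can be matched.
That matches 4 of the 6, leaving 2 unmatched; no matching can do better.

2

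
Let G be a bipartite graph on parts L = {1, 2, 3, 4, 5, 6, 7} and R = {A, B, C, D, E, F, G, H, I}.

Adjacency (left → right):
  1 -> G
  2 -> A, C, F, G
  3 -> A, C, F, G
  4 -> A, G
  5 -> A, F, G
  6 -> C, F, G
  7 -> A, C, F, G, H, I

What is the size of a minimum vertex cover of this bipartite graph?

The 5 edges 1–G, 2–C, 3–F, 4–A, 7–H form a matching, so any vertex cover needs at least 5 vertices (one per matched edge).
Conversely {7, A, C, F, G} meets every edge and has exactly 5 vertices, so 5 is optimal.

5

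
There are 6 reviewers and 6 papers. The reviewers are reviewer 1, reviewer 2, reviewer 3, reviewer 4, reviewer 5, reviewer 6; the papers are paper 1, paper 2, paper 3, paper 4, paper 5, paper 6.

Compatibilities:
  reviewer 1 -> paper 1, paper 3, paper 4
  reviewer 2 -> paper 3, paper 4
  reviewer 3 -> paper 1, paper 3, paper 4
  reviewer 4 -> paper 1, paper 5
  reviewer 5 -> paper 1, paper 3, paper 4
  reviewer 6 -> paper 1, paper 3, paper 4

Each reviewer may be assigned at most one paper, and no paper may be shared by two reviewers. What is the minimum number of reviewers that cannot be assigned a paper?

2

For example, pair reviewer 1–paper 1, reviewer 2–paper 3, reviewer 3–paper 4, reviewer 4–paper 5.
The set {reviewer 1, reviewer 2, reviewer 3, reviewer 5, reviewer 6} has only 3 neighbours ({paper 1, paper 3, paper 4}), so by Hall's theorem at most 4 of the 6 reviewers can be matched.
That matches 4 of the 6, leaving 2 unmatched; no matching can do better.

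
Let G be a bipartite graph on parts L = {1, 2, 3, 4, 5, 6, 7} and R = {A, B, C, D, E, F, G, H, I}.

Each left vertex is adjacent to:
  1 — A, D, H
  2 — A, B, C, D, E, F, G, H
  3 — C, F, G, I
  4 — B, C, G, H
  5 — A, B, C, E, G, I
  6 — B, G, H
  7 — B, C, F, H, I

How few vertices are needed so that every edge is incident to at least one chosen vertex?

7

{1, 2, 3, 4, 5, 6, 7} is a vertex cover of size 7: every edge has an endpoint in this set.
No smaller cover exists because 1–D, 2–A, 3–F, 4–C, 5–G, 6–B, 7–H is a matching of size 7, and a cover must include an endpoint of each of these disjoint edges (König's theorem).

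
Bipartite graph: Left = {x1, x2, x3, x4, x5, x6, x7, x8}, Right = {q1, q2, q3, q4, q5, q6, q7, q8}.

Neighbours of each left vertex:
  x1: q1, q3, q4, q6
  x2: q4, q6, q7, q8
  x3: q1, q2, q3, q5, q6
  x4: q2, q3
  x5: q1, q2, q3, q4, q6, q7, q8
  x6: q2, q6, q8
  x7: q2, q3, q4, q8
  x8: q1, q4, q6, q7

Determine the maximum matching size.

8

For example, pair x1-q1, x2-q7, x3-q5, x4-q3, x5-q4, x6-q2, x7-q8, x8-q6.
This saturates every left vertex, so 8 is the maximum.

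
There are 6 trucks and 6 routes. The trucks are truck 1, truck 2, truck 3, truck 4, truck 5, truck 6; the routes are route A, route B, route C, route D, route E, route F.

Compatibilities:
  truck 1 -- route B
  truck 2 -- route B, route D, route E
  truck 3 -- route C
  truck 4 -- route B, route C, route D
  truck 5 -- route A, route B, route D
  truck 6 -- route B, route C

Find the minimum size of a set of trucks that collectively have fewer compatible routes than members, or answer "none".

3

Take S = {truck 1, truck 3, truck 6}. Its neighbourhood is {route B, route C}, so |N(S)| = 2 < |S| = 3.
Every subset of size less than 3 has at least as many neighbours as members, so 3 is the minimum.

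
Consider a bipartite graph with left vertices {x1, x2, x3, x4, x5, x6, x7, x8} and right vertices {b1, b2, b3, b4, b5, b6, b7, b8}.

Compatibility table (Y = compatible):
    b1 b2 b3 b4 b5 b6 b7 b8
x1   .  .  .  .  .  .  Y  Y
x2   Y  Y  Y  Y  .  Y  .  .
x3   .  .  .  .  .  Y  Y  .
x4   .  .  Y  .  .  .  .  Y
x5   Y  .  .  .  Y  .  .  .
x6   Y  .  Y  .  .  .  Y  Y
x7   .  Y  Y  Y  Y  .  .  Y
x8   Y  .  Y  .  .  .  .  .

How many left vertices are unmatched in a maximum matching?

One maximum matching: x1-b7, x2-b2, x3-b6, x4-b8, x5-b5, x6-b1, x7-b4, x8-b3.
This saturates every left vertex, so 8 is the maximum.
That matches 8 of the 8, leaving 0 unmatched; no matching can do better.

0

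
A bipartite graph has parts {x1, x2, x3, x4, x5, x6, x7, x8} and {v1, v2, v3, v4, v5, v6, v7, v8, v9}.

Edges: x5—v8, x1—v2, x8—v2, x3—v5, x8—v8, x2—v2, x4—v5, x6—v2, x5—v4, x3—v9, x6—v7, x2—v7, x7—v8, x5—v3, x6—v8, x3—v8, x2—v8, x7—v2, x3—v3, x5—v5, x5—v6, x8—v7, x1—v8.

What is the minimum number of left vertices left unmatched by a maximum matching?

A valid assignment of size 6: x1→v8, x2→v7, x3→v3, x4→v5, x5→v6, x6→v2.
The set {x1, x2, x6, x7, x8} has only 3 neighbours ({v2, v7, v8}), so by Hall's theorem at most 6 of the 8 left vertices can be matched.
That matches 6 of the 8, leaving 2 unmatched; no matching can do better.

2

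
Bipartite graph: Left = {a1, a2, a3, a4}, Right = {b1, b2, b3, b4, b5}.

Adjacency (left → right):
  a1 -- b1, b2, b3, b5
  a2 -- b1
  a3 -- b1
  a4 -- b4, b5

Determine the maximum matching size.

A valid assignment of size 3: a1–b3, a2–b1, a4–b5.
The set {a2, a3} has only 1 neighbour ({b1}), so by Hall's theorem at most 3 of the 4 left vertices can be matched.

3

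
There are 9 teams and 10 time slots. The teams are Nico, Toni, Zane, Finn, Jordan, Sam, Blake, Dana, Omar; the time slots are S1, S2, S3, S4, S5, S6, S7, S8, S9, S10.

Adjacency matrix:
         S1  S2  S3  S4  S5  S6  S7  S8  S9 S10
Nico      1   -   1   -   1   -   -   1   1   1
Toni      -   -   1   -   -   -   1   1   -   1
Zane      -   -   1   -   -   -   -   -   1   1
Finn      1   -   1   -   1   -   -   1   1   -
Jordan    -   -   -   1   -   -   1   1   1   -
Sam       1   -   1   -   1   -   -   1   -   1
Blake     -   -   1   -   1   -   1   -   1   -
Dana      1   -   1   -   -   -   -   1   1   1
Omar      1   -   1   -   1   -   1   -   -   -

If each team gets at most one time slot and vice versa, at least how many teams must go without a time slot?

1

For example, pair Nico–S8, Toni–S7, Zane–S10, Finn–S9, Jordan–S4, Sam–S1, Blake–S5, Dana–S3.
The set {Nico, Toni, Zane, Finn, Sam, Blake, Dana, Omar} has only 7 neighbours ({S1, S10, S3, S5, S7, S8, S9}), so by Hall's theorem at most 8 of the 9 teams can be matched.
That matches 8 of the 9, leaving 1 unmatched; no matching can do better.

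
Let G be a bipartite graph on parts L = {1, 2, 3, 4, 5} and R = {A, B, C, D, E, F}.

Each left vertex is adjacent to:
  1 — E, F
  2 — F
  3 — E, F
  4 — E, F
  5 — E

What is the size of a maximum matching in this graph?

One maximum matching: 1–E, 2–F.
The set {1, 2, 3, 4, 5} has only 2 neighbours ({E, F}), so by Hall's theorem at most 2 of the 5 left vertices can be matched.

2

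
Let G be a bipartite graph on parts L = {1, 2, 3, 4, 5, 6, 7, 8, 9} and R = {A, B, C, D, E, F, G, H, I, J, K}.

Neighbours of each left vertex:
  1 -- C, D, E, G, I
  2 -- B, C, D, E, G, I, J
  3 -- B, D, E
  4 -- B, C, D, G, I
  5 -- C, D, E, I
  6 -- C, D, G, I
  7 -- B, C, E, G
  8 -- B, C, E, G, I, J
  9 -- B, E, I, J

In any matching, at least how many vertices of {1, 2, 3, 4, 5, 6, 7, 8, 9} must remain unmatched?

A valid assignment of size 7: 1-I, 2-J, 3-D, 4-G, 5-E, 6-C, 7-B.
The set {1, 2, 3, 4, 5, 6, 7, 8, 9} has only 7 neighbours ({B, C, D, E, G, I, J}), so by Hall's theorem at most 7 of the 9 left vertices can be matched.
That matches 7 of the 9, leaving 2 unmatched; no matching can do better.

2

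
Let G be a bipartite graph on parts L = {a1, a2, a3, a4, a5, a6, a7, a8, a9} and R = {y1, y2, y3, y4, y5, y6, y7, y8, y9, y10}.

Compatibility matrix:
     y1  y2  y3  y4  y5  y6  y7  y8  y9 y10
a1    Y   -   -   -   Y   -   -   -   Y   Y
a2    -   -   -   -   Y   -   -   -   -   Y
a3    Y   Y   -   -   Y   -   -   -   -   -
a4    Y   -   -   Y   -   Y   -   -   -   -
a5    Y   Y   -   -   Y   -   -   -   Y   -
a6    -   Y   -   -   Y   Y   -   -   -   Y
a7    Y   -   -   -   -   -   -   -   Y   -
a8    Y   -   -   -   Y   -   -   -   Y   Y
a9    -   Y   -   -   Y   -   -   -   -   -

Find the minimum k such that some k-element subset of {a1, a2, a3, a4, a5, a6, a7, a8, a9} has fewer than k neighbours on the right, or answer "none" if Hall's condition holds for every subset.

Take S = {a1, a2, a3, a5, a7, a8}. Its neighbourhood is {y1, y2, y5, y9, y10}, so |N(S)| = 5 < |S| = 6.
Every subset of size less than 6 has at least as many neighbours as members, so 6 is the minimum.

6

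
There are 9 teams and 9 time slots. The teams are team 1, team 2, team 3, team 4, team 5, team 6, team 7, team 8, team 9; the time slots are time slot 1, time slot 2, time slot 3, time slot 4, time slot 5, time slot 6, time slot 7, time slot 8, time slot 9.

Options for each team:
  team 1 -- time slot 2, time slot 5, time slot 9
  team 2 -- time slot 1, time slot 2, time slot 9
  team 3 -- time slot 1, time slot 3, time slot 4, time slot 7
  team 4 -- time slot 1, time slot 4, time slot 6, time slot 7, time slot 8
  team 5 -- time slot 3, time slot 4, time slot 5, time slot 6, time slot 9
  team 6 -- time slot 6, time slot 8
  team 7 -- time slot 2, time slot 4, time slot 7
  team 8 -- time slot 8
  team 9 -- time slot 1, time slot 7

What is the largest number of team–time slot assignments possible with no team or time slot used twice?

One maximum matching: team 1–time slot 9, team 2–time slot 1, team 3–time slot 3, team 4–time slot 4, team 5–time slot 5, team 6–time slot 6, team 7–time slot 2, team 8–time slot 8, team 9–time slot 7.
All 9 teams are matched, so no larger matching exists.

9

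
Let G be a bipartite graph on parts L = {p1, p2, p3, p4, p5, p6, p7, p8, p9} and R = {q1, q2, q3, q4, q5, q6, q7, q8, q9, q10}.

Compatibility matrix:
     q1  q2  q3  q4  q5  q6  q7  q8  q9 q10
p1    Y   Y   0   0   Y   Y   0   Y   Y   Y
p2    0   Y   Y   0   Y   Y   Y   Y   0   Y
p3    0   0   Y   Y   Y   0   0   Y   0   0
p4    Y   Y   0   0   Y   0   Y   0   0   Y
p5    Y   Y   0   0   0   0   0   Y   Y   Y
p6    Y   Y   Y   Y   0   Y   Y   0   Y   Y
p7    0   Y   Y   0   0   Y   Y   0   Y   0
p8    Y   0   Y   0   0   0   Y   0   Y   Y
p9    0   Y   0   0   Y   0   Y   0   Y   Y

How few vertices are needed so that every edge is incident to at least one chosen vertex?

A maximum matching has 9 edges (e.g. p1–q10, p2–q2, p3–q4, p4–q1, p5–q8, p6–q6, p7–q3, p8–q7, p9–q9).
By König's theorem the minimum vertex cover has the same size. One such cover is {p1, p2, p3, p4, p5, p6, p7, p8, p9}.

9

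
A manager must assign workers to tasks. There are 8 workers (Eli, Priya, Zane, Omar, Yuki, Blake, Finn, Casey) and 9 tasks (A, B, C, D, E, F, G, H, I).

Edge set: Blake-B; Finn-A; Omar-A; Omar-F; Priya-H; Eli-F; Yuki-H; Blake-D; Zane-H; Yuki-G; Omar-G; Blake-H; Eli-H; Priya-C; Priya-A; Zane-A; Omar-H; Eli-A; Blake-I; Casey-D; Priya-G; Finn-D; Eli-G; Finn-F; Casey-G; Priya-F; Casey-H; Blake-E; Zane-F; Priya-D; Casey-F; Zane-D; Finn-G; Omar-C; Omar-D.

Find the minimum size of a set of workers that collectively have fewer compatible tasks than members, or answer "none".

7

Take S = {Eli, Priya, Zane, Omar, Yuki, Finn, Casey}. Its neighbourhood is {A, C, D, F, G, H}, so |N(S)| = 6 < |S| = 7.
Every subset of size less than 7 has at least as many neighbours as members, so 7 is the minimum.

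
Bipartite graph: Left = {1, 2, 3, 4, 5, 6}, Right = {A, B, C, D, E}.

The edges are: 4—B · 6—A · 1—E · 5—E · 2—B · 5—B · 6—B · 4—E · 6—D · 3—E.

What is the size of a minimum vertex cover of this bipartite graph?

3

{6, B, E} is a vertex cover of size 3: every edge has an endpoint in this set.
No smaller cover exists because 1–E, 2–B, 6–D is a matching of size 3, and a cover must include an endpoint of each of these disjoint edges (König's theorem).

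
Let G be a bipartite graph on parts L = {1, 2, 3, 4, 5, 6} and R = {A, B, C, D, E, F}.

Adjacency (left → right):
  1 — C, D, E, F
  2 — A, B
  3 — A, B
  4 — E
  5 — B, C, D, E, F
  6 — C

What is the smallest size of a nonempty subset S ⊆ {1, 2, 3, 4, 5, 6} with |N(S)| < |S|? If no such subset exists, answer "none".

A matching saturating every left vertex exists, for instance 1→D, 2→A, 3→B, 4→E, 5→F, 6→C.
By Hall's marriage theorem, this means |N(S)| ≥ |S| for every subset S, so no violating subset exists.

none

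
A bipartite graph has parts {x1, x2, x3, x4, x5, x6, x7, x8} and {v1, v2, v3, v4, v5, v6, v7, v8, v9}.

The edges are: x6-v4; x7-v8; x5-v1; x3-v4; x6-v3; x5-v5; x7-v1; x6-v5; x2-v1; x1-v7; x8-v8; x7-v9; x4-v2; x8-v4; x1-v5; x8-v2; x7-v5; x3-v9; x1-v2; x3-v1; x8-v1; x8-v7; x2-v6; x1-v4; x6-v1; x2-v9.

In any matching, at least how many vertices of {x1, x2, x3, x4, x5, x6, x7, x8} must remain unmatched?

One maximum matching: x1-v7, x2-v6, x3-v9, x4-v2, x5-v5, x6-v4, x7-v8, x8-v1.
All 8 left vertices are matched, so no larger matching exists.
That matches 8 of the 8, leaving 0 unmatched; no matching can do better.

0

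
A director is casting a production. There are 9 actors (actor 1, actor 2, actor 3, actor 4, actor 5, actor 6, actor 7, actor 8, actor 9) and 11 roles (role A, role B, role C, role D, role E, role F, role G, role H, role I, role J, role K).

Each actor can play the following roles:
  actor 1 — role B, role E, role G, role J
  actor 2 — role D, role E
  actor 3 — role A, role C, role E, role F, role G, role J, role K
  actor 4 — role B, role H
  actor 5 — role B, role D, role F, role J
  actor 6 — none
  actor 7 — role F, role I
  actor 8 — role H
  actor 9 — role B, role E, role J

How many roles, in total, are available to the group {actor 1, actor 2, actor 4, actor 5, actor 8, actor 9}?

7

The union of neighbours of {actor 1, actor 2, actor 4, actor 5, actor 8, actor 9} is {role B, role D, role E, role F, role G, role H, role J}, which has 7 elements.
Since |N(S)| = 7 ≥ |S| = 6, Hall's condition holds for this subset.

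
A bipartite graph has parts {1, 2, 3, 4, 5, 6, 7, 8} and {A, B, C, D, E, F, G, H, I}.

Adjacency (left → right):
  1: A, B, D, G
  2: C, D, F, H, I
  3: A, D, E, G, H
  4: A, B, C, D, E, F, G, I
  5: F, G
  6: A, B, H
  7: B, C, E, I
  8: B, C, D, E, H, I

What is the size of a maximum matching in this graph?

8

One maximum matching: 1–D, 2–H, 3–G, 4–A, 5–F, 6–B, 7–C, 8–E.
All 8 left vertices are matched, so no larger matching exists.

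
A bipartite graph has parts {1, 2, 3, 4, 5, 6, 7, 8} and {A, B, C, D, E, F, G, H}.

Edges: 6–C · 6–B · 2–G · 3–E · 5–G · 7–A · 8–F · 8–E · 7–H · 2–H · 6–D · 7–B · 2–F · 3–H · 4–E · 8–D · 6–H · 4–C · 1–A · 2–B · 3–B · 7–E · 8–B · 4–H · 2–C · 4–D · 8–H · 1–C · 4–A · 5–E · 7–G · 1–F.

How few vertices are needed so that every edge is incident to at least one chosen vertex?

A maximum matching has 8 edges (e.g. 1–C, 2–F, 3–B, 4–H, 5–G, 6–D, 7–A, 8–E).
By König's theorem the minimum vertex cover has the same size. One such cover is {1, 2, 3, 4, 5, 6, 7, 8}.

8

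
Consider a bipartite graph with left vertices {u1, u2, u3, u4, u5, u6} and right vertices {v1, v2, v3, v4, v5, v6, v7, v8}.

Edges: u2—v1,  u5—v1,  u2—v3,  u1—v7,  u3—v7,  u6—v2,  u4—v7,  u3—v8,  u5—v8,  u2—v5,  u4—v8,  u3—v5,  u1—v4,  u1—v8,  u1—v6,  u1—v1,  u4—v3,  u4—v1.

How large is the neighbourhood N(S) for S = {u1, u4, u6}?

7

The union of neighbours of {u1, u4, u6} is {v1, v2, v3, v4, v6, v7, v8}, which has 7 elements.
Since |N(S)| = 7 ≥ |S| = 3, Hall's condition holds for this subset.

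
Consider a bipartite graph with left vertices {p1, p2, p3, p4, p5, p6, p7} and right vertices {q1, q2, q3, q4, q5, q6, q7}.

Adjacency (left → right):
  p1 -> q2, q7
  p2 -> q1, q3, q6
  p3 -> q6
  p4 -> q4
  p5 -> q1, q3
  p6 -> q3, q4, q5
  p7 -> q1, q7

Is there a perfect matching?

A valid assignment of size 7: p1–q2, p2–q1, p3–q6, p4–q4, p5–q3, p6–q5, p7–q7.
All 7 left vertices are covered.

Yes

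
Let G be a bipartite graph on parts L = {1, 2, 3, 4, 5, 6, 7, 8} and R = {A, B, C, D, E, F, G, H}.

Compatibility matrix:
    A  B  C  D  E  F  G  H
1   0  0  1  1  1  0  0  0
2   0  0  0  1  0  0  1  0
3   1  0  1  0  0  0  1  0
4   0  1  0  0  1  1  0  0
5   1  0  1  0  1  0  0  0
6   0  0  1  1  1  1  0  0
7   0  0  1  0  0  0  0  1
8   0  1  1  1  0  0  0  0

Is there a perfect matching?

One maximum matching: 1-D, 2-G, 3-A, 4-E, 5-C, 6-F, 7-H, 8-B.
Every left vertex is matched, so this is a perfect matching.

Yes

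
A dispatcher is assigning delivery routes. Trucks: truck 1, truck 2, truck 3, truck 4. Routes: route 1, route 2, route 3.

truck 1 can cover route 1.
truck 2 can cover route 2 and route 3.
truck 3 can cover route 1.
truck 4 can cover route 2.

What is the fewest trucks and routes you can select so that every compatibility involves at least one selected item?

{truck 2, truck 4, route 1} is a vertex cover of size 3: every edge has an endpoint in this set.
No smaller cover exists because truck 1–route 1, truck 2–route 3, truck 4–route 2 is a matching of size 3, and a cover must include an endpoint of each of these disjoint edges (König's theorem).

3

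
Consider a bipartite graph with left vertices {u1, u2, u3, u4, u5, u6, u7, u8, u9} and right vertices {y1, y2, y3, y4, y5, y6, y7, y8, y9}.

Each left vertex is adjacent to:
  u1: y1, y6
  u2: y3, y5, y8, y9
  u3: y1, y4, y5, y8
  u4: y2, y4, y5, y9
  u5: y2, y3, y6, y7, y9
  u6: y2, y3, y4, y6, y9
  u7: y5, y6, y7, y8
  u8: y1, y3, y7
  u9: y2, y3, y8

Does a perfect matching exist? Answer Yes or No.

Yes

For example, pair u1–y6, u2–y5, u3–y4, u4–y2, u5–y7, u6–y9, u7–y8, u8–y1, u9–y3.
Every left vertex is matched, so this is a perfect matching.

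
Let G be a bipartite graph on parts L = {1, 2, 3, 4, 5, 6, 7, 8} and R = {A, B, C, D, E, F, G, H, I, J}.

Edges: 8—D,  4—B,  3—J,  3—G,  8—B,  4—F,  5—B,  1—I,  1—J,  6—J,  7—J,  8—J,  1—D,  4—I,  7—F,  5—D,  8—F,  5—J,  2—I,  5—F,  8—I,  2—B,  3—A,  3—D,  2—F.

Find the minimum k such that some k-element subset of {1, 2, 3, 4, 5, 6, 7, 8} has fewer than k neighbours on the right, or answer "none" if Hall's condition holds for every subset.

Take S = {1, 2, 4, 5, 6, 7}. Its neighbourhood is {B, D, F, I, J}, so |N(S)| = 5 < |S| = 6.
Every subset of size less than 6 has at least as many neighbours as members, so 6 is the minimum.

6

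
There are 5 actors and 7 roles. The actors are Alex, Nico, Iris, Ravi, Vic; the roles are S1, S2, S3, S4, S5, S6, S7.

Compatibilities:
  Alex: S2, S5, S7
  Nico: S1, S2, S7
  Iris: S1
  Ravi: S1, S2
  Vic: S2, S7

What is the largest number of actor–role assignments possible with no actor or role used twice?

4

A valid assignment of size 4: Alex-S5, Nico-S7, Iris-S1, Ravi-S2.
The set {Nico, Iris, Ravi, Vic} has only 3 neighbours ({S1, S2, S7}), so by Hall's theorem at most 4 of the 5 actors can be matched.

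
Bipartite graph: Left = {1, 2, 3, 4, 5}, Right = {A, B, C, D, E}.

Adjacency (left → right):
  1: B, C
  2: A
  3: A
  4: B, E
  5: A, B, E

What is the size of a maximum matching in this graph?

A valid assignment of size 4: 1→C, 2→A, 4→E, 5→B.
The set {2, 3} has only 1 neighbour ({A}), so by Hall's theorem at most 4 of the 5 left vertices can be matched.

4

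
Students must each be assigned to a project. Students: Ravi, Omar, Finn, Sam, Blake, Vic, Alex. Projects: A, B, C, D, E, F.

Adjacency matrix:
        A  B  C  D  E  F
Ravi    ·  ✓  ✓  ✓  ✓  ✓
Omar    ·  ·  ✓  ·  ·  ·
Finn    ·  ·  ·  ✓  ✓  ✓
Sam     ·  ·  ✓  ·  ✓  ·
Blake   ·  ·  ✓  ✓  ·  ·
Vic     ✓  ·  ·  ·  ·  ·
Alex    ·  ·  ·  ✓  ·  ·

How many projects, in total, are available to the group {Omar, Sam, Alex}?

3

The union of neighbours of {Omar, Sam, Alex} is {C, D, E}, which has 3 elements.
Since |N(S)| = 3 ≥ |S| = 3, Hall's condition holds for this subset.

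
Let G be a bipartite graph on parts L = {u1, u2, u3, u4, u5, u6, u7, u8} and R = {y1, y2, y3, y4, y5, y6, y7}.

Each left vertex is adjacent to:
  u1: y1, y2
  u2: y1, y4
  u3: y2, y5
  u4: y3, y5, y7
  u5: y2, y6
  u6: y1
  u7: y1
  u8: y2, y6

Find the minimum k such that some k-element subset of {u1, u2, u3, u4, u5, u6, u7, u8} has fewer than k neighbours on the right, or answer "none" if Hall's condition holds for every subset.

Take S = {u6, u7}. Its neighbourhood is {y1}, so |N(S)| = 1 < |S| = 2.
No single vertex violates Hall's condition since each has at least one neighbour, so 2 is the minimum.

2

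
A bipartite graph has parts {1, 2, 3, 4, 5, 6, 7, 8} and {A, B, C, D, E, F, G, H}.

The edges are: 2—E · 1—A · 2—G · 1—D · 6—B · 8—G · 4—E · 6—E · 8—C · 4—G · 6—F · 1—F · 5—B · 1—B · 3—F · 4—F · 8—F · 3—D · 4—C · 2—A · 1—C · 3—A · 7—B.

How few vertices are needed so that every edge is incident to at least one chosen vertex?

7

{1, 2, 3, 4, 6, 8, B} is a vertex cover of size 7: every edge has an endpoint in this set.
No smaller cover exists because 1–A, 2–G, 3–D, 4–C, 5–B, 6–E, 8–F is a matching of size 7, and a cover must include an endpoint of each of these disjoint edges (König's theorem).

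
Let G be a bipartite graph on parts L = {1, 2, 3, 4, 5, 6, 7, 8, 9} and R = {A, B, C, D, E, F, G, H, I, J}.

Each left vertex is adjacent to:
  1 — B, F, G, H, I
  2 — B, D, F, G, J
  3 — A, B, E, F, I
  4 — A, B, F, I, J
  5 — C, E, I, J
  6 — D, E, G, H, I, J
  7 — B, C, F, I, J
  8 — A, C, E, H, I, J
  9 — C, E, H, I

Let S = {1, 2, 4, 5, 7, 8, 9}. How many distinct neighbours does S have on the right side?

10

The union of neighbours of {1, 2, 4, 5, 7, 8, 9} is {A, B, C, D, E, F, G, H, I, J}, which has 10 elements.
Since |N(S)| = 10 ≥ |S| = 7, Hall's condition holds for this subset.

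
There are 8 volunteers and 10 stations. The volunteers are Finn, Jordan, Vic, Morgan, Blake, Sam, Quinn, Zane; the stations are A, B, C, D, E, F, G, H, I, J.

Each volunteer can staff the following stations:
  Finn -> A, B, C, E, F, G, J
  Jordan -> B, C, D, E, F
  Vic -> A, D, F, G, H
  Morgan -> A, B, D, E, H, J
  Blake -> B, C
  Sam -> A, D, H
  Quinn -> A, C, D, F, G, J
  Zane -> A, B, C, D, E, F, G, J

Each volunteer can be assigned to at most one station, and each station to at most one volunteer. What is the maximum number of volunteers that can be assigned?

One maximum matching: Finn–B, Jordan–F, Vic–A, Morgan–E, Blake–C, Sam–D, Quinn–G, Zane–J.
All 8 volunteers are matched, so no larger matching exists.

8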